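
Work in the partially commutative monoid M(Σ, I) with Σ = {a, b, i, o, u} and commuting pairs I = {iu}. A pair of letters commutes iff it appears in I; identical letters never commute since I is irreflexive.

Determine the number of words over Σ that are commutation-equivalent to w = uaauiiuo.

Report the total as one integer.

6

#0=u has no predecessor
#1=a depends on [0:u]
#2=a depends on [1:a]
#3=u depends on [2:a]
#4=i depends on [2:a]
#5=i depends on [4:i]
#6=u depends on [3:u]
#7=o depends on [5:i, 6:u]
sources: [0:u]
N(rest) = Σ N(rest − s) over sources s of rest; N(one piece) = 1:
  size 1 → [7]=1
  size 2 → [5,7]=1  [6,7]=1
  size 3 → [3,6,7]=1  [4,5,7]=1  [5,6,7]=2
  size 4 → [3,5,6,7]=3  [4,5,6,7]=3
  size 5 → [3,4,5,6,7]=6
  size 6 → [2,3,4,5,6,7]=6
  first=0(u) contributes 6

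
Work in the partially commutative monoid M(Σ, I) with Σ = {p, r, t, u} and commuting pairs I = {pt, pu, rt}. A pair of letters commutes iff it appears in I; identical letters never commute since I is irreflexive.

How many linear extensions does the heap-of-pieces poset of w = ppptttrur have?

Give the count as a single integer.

#0=p has no predecessor
#1=p depends on [0:p]
#2=p depends on [1:p]
#3=t has no predecessor
#4=t depends on [3:t]
#5=t depends on [4:t]
#6=r depends on [2:p]
#7=u depends on [5:t, 6:r]
#8=r depends on [7:u]
sources: [0:p, 3:t]
N(rest) = Σ N(rest − s) over sources s of rest; N(one piece) = 1:
  size 1 → [8]=1
  size 2 → [7,8]=1
  size 3 → [5,7,8]=1  [6,7,8]=1
  size 4 → [2,6,7,8]=1  [4,5,7,8]=1  [5,6,7,8]=2
  size 5 → [1,2,6,7,8]=1  [2,5,6,7,8]=3  [3,4,5,7,8]=1  [4,5,6,7,8]=3
  size 6 → [0,1,2,6,7,8]=1  [1,2,5,6,7,8]=4  [2,4,5,6,7,8]=6  [3,4,5,6,7,8]=4
  size 7 → [0,1,2,5,6,7,8]=5  [1,2,4,5,6,7,8]=10  [2,3,4,5,6,7,8]=10
  first=0(p) contributes 20
  first=3(t) contributes 15
|[w]| = 35

35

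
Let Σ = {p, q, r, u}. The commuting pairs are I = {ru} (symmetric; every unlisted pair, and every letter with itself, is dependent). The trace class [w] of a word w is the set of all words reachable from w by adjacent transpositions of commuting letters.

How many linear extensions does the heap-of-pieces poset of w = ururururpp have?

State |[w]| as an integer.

70

drop 0:u onto floor
drop 1:r onto floor
drop 2:u onto {0:u}
drop 3:r onto {1:r}
drop 4:u onto {2:u}
drop 5:r onto {3:r}
drop 6:u onto {4:u}
drop 7:r onto {5:r}
drop 8:p onto {6:u, 7:r}
drop 9:p onto {8:p}
ground layer = {0:u, 1:r}
drop-orders for the pieces not yet dropped (sum over which currently-grounded one goes next):
  1 to go: {9} 1
  2 to go: {8,9} 1
  3 to go: {6,8,9} 1  {7,8,9} 1
  4 to go: {4,6,8,9} 1  {5,7,8,9} 1  {6,7,8,9} 2
  5 to go: {2,4,6,8,9} 1  {3,5,7,8,9} 1  {4,6,7,8,9} 3  {5,6,7,8,9} 3
  6 to go: {0,2,4,6,8,9} 1  {1,3,5,7,8,9} 1  {2,4,6,7,8,9} 4  {3,5,6,7,8,9} 4  {4,5,6,7,8,9} 6
  7 to go: {0,2,4,6,7,8,9} 5  {1,3,5,6,7,8,9} 5  {2,4,5,6,7,8,9} 10  {3,4,5,6,7,8,9} 10
  8 to go: {0,2,4,5,6,7,8,9} 15  {1,3,4,5,6,7,8,9} 15  {2,3,4,5,6,7,8,9} 20
  if 0:u drops first: 35 orders
  if 1:r drops first: 35 orders
heap linearizations: 70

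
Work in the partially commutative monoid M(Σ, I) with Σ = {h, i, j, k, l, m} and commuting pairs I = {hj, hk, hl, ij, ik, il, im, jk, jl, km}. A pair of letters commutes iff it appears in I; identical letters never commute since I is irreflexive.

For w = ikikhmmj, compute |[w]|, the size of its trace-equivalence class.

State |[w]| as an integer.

0(i) covers ∅
1(k) covers ∅
2(i) covers 0:i
3(k) covers 1:k
4(h) covers 2:i
5(m) covers 4:h
6(m) covers 5:m
7(j) covers 6:m
floor of heap: 0:i, 1:k
completions by unplaced set U, small U first (add the entries for U minus each lowest piece of U):
  |U|=1: {3}:1  {7}:1
  |U|=2: {1,3}:1  {3,7}:2  {6,7}:1
  |U|=3: {1,3,7}:3  {3,6,7}:3  {5,6,7}:1
  |U|=4: {1,3,6,7}:6  {3,5,6,7}:4  {4,5,6,7}:1
  |U|=5: {1,3,5,6,7}:10  {2,4,5,6,7}:1  {3,4,5,6,7}:5
  |U|=6: {0,2,4,5,6,7}:1  {1,3,4,5,6,7}:15  {2,3,4,5,6,7}:6
  start at 0(i): 21
  start at 1(k): 7
sum over floor = 28

28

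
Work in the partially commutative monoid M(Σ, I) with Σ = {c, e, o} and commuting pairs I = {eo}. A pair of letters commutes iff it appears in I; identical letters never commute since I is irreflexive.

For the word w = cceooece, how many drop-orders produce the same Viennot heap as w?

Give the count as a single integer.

#0=c has no predecessor
#1=c depends on [0:c]
#2=e depends on [1:c]
#3=o depends on [1:c]
#4=o depends on [3:o]
#5=e depends on [2:e]
#6=c depends on [4:o, 5:e]
#7=e depends on [6:c]
sources: [0:c]
N(rest) = Σ N(rest − s) over sources s of rest; N(one piece) = 1:
  size 1 → [7]=1
  size 2 → [6,7]=1
  size 3 → [4,6,7]=1  [5,6,7]=1
  size 4 → [2,5,6,7]=1  [3,4,6,7]=1  [4,5,6,7]=2
  size 5 → [2,4,5,6,7]=3  [3,4,5,6,7]=3
  size 6 → [2,3,4,5,6,7]=6
  first=0(c) contributes 6

6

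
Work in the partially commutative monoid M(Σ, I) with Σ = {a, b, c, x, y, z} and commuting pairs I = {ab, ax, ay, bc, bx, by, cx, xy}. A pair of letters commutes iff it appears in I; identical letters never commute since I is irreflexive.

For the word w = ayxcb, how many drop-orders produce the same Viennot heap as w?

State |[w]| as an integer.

40

0(a) covers ∅
1(y) covers ∅
2(x) covers ∅
3(c) covers 0:a, 1:y
4(b) covers ∅
floor of heap: 0:a, 1:y, 2:x, 4:b
completions by unplaced set U, small U first (add the entries for U minus each lowest piece of U):
  |U|=1: {2}:1  {3}:1  {4}:1
  |U|=2: {0,3}:1  {1,3}:1  {2,3}:2  {2,4}:2  {3,4}:2
  |U|=3: {0,1,3}:2  {0,2,3}:3  {0,3,4}:3  {1,2,3}:3  {1,3,4}:3  {2,3,4}:6
  start at 0(a): 12
  start at 1(y): 12
  start at 2(x): 8
  start at 4(b): 8
sum over floor = 40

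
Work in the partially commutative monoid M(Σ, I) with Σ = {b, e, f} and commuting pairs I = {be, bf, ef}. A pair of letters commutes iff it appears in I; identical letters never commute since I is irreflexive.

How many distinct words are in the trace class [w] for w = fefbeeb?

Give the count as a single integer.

#0=f has no predecessor
#1=e has no predecessor
#2=f depends on [0:f]
#3=b has no predecessor
#4=e depends on [1:e]
#5=e depends on [4:e]
#6=b depends on [3:b]
sources: [0:f, 1:e, 3:b]
N(rest) = Σ N(rest − s) over sources s of rest; N(one piece) = 1:
  size 1 → [2]=1  [5]=1  [6]=1
  size 2 → [0,2]=1  [2,5]=2  [2,6]=2  [3,6]=1  [4,5]=1  [5,6]=2
  size 3 → [0,2,5]=3  [0,2,6]=3  [1,4,5]=1  [2,3,6]=3  [2,4,5]=3  [2,5,6]=6  [3,5,6]=3  [4,5,6]=3
  size 4 → [0,2,3,6]=6  [0,2,4,5]=6  [0,2,5,6]=12  [1,2,4,5]=4  [1,4,5,6]=4  [2,3,5,6]=12  [2,4,5,6]=12  [3,4,5,6]=6
  size 5 → [0,1,2,4,5]=10  [0,2,3,5,6]=30  [0,2,4,5,6]=30  [1,2,4,5,6]=20  [1,3,4,5,6]=10  [2,3,4,5,6]=30
  first=0(f) contributes 60
  first=1(e) contributes 90
  first=3(b) contributes 60
|[w]| = 210

210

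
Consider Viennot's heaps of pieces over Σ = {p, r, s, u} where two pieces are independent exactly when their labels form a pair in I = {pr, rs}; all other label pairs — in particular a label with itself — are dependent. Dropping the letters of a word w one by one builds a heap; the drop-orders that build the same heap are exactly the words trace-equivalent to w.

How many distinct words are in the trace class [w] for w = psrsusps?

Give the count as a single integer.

0(p) covers ∅
1(s) covers 0:p
2(r) covers ∅
3(s) covers 1:s
4(u) covers 2:r, 3:s
5(s) covers 4:u
6(p) covers 5:s
7(s) covers 6:p
floor of heap: 0:p, 2:r
completions by unplaced set U, small U first (add the entries for U minus each lowest piece of U):
  |U|=1: {7}:1
  |U|=2: {6,7}:1
  |U|=3: {5,6,7}:1
  |U|=4: {4,5,6,7}:1
  |U|=5: {2,4,5,6,7}:1  {3,4,5,6,7}:1
  |U|=6: {1,3,4,5,6,7}:1  {2,3,4,5,6,7}:2
  start at 0(p): 3
  start at 2(r): 1
sum over floor = 4

4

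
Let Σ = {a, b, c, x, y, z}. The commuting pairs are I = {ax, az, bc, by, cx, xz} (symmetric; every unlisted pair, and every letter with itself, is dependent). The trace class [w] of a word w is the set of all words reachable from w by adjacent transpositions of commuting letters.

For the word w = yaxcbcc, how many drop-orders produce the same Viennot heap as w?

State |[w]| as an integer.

14

0(y) covers ∅
1(a) covers 0:y
2(x) covers 0:y
3(c) covers 1:a
4(b) covers 1:a, 2:x
5(c) covers 3:c
6(c) covers 5:c
floor of heap: 0:y
completions by unplaced set U, small U first (add the entries for U minus each lowest piece of U):
  |U|=1: {4}:1  {6}:1
  |U|=2: {2,4}:1  {4,6}:2  {5,6}:1
  |U|=3: {2,4,6}:3  {3,5,6}:1  {4,5,6}:3
  |U|=4: {2,4,5,6}:6  {3,4,5,6}:4
  |U|=5: {1,3,4,5,6}:4  {2,3,4,5,6}:10
  start at 0(y): 14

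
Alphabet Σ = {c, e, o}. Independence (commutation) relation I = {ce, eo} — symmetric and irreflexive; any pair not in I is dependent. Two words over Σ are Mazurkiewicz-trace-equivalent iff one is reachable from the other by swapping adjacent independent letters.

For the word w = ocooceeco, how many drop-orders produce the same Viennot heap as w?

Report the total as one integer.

36

#0=o has no predecessor
#1=c depends on [0:o]
#2=o depends on [1:c]
#3=o depends on [2:o]
#4=c depends on [3:o]
#5=e has no predecessor
#6=e depends on [5:e]
#7=c depends on [4:c]
#8=o depends on [7:c]
sources: [0:o, 5:e]
N(rest) = Σ N(rest − s) over sources s of rest; N(one piece) = 1:
  size 1 → [6]=1  [8]=1
  size 2 → [5,6]=1  [6,8]=2  [7,8]=1
  size 3 → [4,7,8]=1  [5,6,8]=3  [6,7,8]=3
  size 4 → [3,4,7,8]=1  [4,6,7,8]=4  [5,6,7,8]=6
  size 5 → [2,3,4,7,8]=1  [3,4,6,7,8]=5  [4,5,6,7,8]=10
  size 6 → [1,2,3,4,7,8]=1  [2,3,4,6,7,8]=6  [3,4,5,6,7,8]=15
  size 7 → [0,1,2,3,4,7,8]=1  [1,2,3,4,6,7,8]=7  [2,3,4,5,6,7,8]=21
  first=0(o) contributes 28
  first=5(e) contributes 8
|[w]| = 36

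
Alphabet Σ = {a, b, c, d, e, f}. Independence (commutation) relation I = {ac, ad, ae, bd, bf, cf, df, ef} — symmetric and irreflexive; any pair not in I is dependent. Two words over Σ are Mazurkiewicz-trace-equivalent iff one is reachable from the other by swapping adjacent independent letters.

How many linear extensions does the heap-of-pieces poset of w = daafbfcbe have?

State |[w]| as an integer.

piece 0:d — minimal
piece 1:a — minimal
piece 2:a rests on {1:a}
piece 3:f rests on {2:a}
piece 4:b rests on {2:a}
piece 5:f rests on {3:f}
piece 6:c rests on {0:d, 4:b}
piece 7:b rests on {6:c}
piece 8:e rests on {7:b}
minimal pieces: {0:d, 1:a}
ways to finish when only these pieces remain (= sum over removing one remaining piece with nothing left below it):
  1 left: {5}→1  {8}→1
  2 left: {3,5}→1  {5,8}→2  {7,8}→1
  3 left: {3,5,8}→3  {5,7,8}→3  {6,7,8}→1
  4 left: {0,6,7,8}→1  {3,5,7,8}→6  {4,6,7,8}→1  {5,6,7,8}→4
  5 left: {0,4,6,7,8}→2  {0,5,6,7,8}→5  {3,5,6,7,8}→10  {4,5,6,7,8}→5
  6 left: {0,3,5,6,7,8}→15  {0,4,5,6,7,8}→12  {3,4,5,6,7,8}→15
  7 left: {0,3,4,5,6,7,8}→42  {2,3,4,5,6,7,8}→15
  placing 0:d first → 15 extensions
  placing 1:a first → 57 extensions
total linear extensions = 72

72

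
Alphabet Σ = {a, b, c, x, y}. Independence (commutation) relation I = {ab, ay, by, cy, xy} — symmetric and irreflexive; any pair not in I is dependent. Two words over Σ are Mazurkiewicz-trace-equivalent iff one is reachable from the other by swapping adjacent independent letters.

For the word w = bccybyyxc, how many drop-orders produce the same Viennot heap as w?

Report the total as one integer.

0(b) covers ∅
1(c) covers 0:b
2(c) covers 1:c
3(y) covers ∅
4(b) covers 2:c
5(y) covers 3:y
6(y) covers 5:y
7(x) covers 4:b
8(c) covers 7:x
floor of heap: 0:b, 3:y
completions by unplaced set U, small U first (add the entries for U minus each lowest piece of U):
  |U|=1: {6}:1  {8}:1
  |U|=2: {5,6}:1  {6,8}:2  {7,8}:1
  |U|=3: {3,5,6}:1  {4,7,8}:1  {5,6,8}:3  {6,7,8}:3
  |U|=4: {2,4,7,8}:1  {3,5,6,8}:4  {4,6,7,8}:4  {5,6,7,8}:6
  |U|=5: {1,2,4,7,8}:1  {2,4,6,7,8}:5  {3,5,6,7,8}:10  {4,5,6,7,8}:10
  |U|=6: {0,1,2,4,7,8}:1  {1,2,4,6,7,8}:6  {2,4,5,6,7,8}:15  {3,4,5,6,7,8}:20
  |U|=7: {0,1,2,4,6,7,8}:7  {1,2,4,5,6,7,8}:21  {2,3,4,5,6,7,8}:35
  start at 0(b): 56
  start at 3(y): 28
sum over floor = 84

84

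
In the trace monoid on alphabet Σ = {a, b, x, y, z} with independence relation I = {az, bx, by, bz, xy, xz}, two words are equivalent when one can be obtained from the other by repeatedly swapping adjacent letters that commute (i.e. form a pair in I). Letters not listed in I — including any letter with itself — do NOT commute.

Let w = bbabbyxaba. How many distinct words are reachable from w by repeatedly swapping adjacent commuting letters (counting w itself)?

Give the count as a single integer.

12

piece 0:b — minimal
piece 1:b rests on {0:b}
piece 2:a rests on {1:b}
piece 3:b rests on {2:a}
piece 4:b rests on {3:b}
piece 5:y rests on {2:a}
piece 6:x rests on {2:a}
piece 7:a rests on {4:b, 5:y, 6:x}
piece 8:b rests on {7:a}
piece 9:a rests on {8:b}
minimal pieces: {0:b}
ways to finish when only these pieces remain (= sum over removing one remaining piece with nothing left below it):
  1 left: {9}→1
  2 left: {8,9}→1
  3 left: {7,8,9}→1
  4 left: {4,7,8,9}→1  {5,7,8,9}→1  {6,7,8,9}→1
  5 left: {3,4,7,8,9}→1  {4,5,7,8,9}→2  {4,6,7,8,9}→2  {5,6,7,8,9}→2
  6 left: {3,4,5,7,8,9}→3  {3,4,6,7,8,9}→3  {4,5,6,7,8,9}→6
  7 left: {3,4,5,6,7,8,9}→12
  8 left: {2,3,4,5,6,7,8,9}→12
  placing 0:b first → 12 extensions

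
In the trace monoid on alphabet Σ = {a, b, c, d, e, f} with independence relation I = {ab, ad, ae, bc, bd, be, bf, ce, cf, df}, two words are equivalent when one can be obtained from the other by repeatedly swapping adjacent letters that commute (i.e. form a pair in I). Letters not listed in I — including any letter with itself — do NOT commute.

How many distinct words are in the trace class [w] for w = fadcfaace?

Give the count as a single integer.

#0=f has no predecessor
#1=a depends on [0:f]
#2=d has no predecessor
#3=c depends on [1:a, 2:d]
#4=f depends on [1:a]
#5=a depends on [3:c, 4:f]
#6=a depends on [5:a]
#7=c depends on [6:a]
#8=e depends on [2:d, 4:f]
sources: [0:f, 2:d]
N(rest) = Σ N(rest − s) over sources s of rest; N(one piece) = 1:
  size 1 → [7]=1  [8]=1
  size 2 → [6,7]=1  [7,8]=2
  size 3 → [5,6,7]=1  [6,7,8]=3
  size 4 → [3,5,6,7]=1  [5,6,7,8]=4
  size 5 → [3,5,6,7,8]=5  [4,5,6,7,8]=4
  size 6 → [2,3,5,6,7,8]=5  [3,4,5,6,7,8]=9
  size 7 → [1,3,4,5,6,7,8]=9  [2,3,4,5,6,7,8]=14
  first=0(f) contributes 23
  first=2(d) contributes 9
|[w]| = 32

32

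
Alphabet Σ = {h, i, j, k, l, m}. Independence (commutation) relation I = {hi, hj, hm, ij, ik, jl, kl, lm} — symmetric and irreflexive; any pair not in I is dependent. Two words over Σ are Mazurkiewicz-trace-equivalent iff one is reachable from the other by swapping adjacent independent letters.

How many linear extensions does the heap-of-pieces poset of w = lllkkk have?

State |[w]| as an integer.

20

drop 0:l onto floor
drop 1:l onto {0:l}
drop 2:l onto {1:l}
drop 3:k onto floor
drop 4:k onto {3:k}
drop 5:k onto {4:k}
ground layer = {0:l, 3:k}
drop-orders for the pieces not yet dropped (sum over which currently-grounded one goes next):
  1 to go: {2} 1  {5} 1
  2 to go: {1,2} 1  {2,5} 2  {4,5} 1
  3 to go: {0,1,2} 1  {1,2,5} 3  {2,4,5} 3  {3,4,5} 1
  4 to go: {0,1,2,5} 4  {1,2,4,5} 6  {2,3,4,5} 4
  if 0:l drops first: 10 orders
  if 3:k drops first: 10 orders
heap linearizations: 20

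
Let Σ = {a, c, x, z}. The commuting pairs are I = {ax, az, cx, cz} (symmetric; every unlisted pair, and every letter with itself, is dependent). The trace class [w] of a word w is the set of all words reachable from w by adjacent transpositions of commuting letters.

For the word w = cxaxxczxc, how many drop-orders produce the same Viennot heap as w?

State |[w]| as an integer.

126

piece 0:c — minimal
piece 1:x — minimal
piece 2:a rests on {0:c}
piece 3:x rests on {1:x}
piece 4:x rests on {3:x}
piece 5:c rests on {2:a}
piece 6:z rests on {4:x}
piece 7:x rests on {6:z}
piece 8:c rests on {5:c}
minimal pieces: {0:c, 1:x}
ways to finish when only these pieces remain (= sum over removing one remaining piece with nothing left below it):
  1 left: {7}→1  {8}→1
  2 left: {5,8}→1  {6,7}→1  {7,8}→2
  3 left: {2,5,8}→1  {4,6,7}→1  {5,7,8}→3  {6,7,8}→3
  4 left: {0,2,5,8}→1  {2,5,7,8}→4  {3,4,6,7}→1  {4,6,7,8}→4  {5,6,7,8}→6
  5 left: {0,2,5,7,8}→5  {1,3,4,6,7}→1  {2,5,6,7,8}→10  {3,4,6,7,8}→5  {4,5,6,7,8}→10
  6 left: {0,2,5,6,7,8}→15  {1,3,4,6,7,8}→6  {2,4,5,6,7,8}→20  {3,4,5,6,7,8}→15
  7 left: {0,2,4,5,6,7,8}→35  {1,3,4,5,6,7,8}→21  {2,3,4,5,6,7,8}→35
  placing 0:c first → 56 extensions
  placing 1:x first → 70 extensions
total linear extensions = 126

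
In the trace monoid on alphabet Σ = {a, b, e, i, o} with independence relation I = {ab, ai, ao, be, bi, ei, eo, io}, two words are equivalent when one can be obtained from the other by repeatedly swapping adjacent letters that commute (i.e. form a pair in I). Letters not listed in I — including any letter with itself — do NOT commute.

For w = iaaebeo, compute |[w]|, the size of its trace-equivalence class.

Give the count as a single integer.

105

piece 0:i — minimal
piece 1:a — minimal
piece 2:a rests on {1:a}
piece 3:e rests on {2:a}
piece 4:b — minimal
piece 5:e rests on {3:e}
piece 6:o rests on {4:b}
minimal pieces: {0:i, 1:a, 4:b}
ways to finish when only these pieces remain (= sum over removing one remaining piece with nothing left below it):
  1 left: {0}→1  {5}→1  {6}→1
  2 left: {0,5}→2  {0,6}→2  {3,5}→1  {4,6}→1  {5,6}→2
  3 left: {0,3,5}→3  {0,4,6}→3  {0,5,6}→6  {2,3,5}→1  {3,5,6}→3  {4,5,6}→3
  4 left: {0,2,3,5}→4  {0,3,5,6}→12  {0,4,5,6}→12  {1,2,3,5}→1  {2,3,5,6}→4  {3,4,5,6}→6
  5 left: {0,1,2,3,5}→5  {0,2,3,5,6}→20  {0,3,4,5,6}→30  {1,2,3,5,6}→5  {2,3,4,5,6}→10
  placing 0:i first → 15 extensions
  placing 1:a first → 60 extensions
  placing 4:b first → 30 extensions
total linear extensions = 105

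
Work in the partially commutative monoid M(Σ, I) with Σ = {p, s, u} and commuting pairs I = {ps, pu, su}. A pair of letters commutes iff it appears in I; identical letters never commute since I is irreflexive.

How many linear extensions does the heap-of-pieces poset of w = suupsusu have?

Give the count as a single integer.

280

piece 0:s — minimal
piece 1:u — minimal
piece 2:u rests on {1:u}
piece 3:p — minimal
piece 4:s rests on {0:s}
piece 5:u rests on {2:u}
piece 6:s rests on {4:s}
piece 7:u rests on {5:u}
minimal pieces: {0:s, 1:u, 3:p}
ways to finish when only these pieces remain (= sum over removing one remaining piece with nothing left below it):
  1 left: {3}→1  {6}→1  {7}→1
  2 left: {3,6}→2  {3,7}→2  {4,6}→1  {5,7}→1  {6,7}→2
  3 left: {0,4,6}→1  {2,5,7}→1  {3,4,6}→3  {3,5,7}→3  {3,6,7}→6  {4,6,7}→3  {5,6,7}→3
  4 left: {0,3,4,6}→4  {0,4,6,7}→4  {1,2,5,7}→1  {2,3,5,7}→4  {2,5,6,7}→4  {3,4,6,7}→12  {3,5,6,7}→12  {4,5,6,7}→6
  5 left: {0,3,4,6,7}→20  {0,4,5,6,7}→10  {1,2,3,5,7}→5  {1,2,5,6,7}→5  {2,3,5,6,7}→20  {2,4,5,6,7}→10  {3,4,5,6,7}→30
  6 left: {0,2,4,5,6,7}→20  {0,3,4,5,6,7}→60  {1,2,3,5,6,7}→30  {1,2,4,5,6,7}→15  {2,3,4,5,6,7}→60
  placing 0:s first → 105 extensions
  placing 1:u first → 140 extensions
  placing 3:p first → 35 extensions
total linear extensions = 280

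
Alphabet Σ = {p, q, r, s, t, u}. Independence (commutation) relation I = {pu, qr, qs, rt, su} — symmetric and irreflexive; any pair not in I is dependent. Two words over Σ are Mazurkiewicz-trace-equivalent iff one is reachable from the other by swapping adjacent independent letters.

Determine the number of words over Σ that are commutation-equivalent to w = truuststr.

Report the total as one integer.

drop 0:t onto floor
drop 1:r onto floor
drop 2:u onto {0:t, 1:r}
drop 3:u onto {2:u}
drop 4:s onto {0:t, 1:r}
drop 5:t onto {3:u, 4:s}
drop 6:s onto {5:t}
drop 7:t onto {6:s}
drop 8:r onto {6:s}
ground layer = {0:t, 1:r}
drop-orders for the pieces not yet dropped (sum over which currently-grounded one goes next):
  1 to go: {7} 1  {8} 1
  2 to go: {7,8} 2
  3 to go: {6,7,8} 2
  4 to go: {5,6,7,8} 2
  5 to go: {3,5,6,7,8} 2  {4,5,6,7,8} 2
  6 to go: {2,3,5,6,7,8} 2  {3,4,5,6,7,8} 4
  7 to go: {2,3,4,5,6,7,8} 6
  if 0:t drops first: 6 orders
  if 1:r drops first: 6 orders
heap linearizations: 12

12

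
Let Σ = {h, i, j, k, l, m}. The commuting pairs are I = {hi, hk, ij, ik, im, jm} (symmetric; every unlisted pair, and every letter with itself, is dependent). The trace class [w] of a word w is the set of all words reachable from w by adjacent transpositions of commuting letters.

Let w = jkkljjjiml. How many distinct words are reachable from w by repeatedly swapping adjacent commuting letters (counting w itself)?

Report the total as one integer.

drop 0:j onto floor
drop 1:k onto {0:j}
drop 2:k onto {1:k}
drop 3:l onto {2:k}
drop 4:j onto {3:l}
drop 5:j onto {4:j}
drop 6:j onto {5:j}
drop 7:i onto {3:l}
drop 8:m onto {3:l}
drop 9:l onto {6:j, 7:i, 8:m}
ground layer = {0:j}
drop-orders for the pieces not yet dropped (sum over which currently-grounded one goes next):
  1 to go: {9} 1
  2 to go: {6,9} 1  {7,9} 1  {8,9} 1
  3 to go: {5,6,9} 1  {6,7,9} 2  {6,8,9} 2  {7,8,9} 2
  4 to go: {4,5,6,9} 1  {5,6,7,9} 3  {5,6,8,9} 3  {6,7,8,9} 6
  5 to go: {4,5,6,7,9} 4  {4,5,6,8,9} 4  {5,6,7,8,9} 12
  6 to go: {4,5,6,7,8,9} 20
  7 to go: {3,4,5,6,7,8,9} 20
  8 to go: {2,3,4,5,6,7,8,9} 20
  if 0:j drops first: 20 orders

20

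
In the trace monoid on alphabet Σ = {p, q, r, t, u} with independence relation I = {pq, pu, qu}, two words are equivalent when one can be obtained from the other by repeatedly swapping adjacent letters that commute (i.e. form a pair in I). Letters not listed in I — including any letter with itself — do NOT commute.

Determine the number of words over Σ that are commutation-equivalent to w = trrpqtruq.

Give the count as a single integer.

4

piece 0:t — minimal
piece 1:r rests on {0:t}
piece 2:r rests on {1:r}
piece 3:p rests on {2:r}
piece 4:q rests on {2:r}
piece 5:t rests on {3:p, 4:q}
piece 6:r rests on {5:t}
piece 7:u rests on {6:r}
piece 8:q rests on {6:r}
minimal pieces: {0:t}
ways to finish when only these pieces remain (= sum over removing one remaining piece with nothing left below it):
  1 left: {7}→1  {8}→1
  2 left: {7,8}→2
  3 left: {6,7,8}→2
  4 left: {5,6,7,8}→2
  5 left: {3,5,6,7,8}→2  {4,5,6,7,8}→2
  6 left: {3,4,5,6,7,8}→4
  7 left: {2,3,4,5,6,7,8}→4
  placing 0:t first → 4 extensions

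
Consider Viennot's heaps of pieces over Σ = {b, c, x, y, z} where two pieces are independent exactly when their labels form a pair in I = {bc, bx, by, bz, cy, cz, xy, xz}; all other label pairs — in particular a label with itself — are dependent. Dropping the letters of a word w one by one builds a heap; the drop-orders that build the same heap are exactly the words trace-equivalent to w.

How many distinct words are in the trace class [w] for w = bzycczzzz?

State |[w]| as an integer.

drop 0:b onto floor
drop 1:z onto floor
drop 2:y onto {1:z}
drop 3:c onto floor
drop 4:c onto {3:c}
drop 5:z onto {2:y}
drop 6:z onto {5:z}
drop 7:z onto {6:z}
drop 8:z onto {7:z}
ground layer = {0:b, 1:z, 3:c}
drop-orders for the pieces not yet dropped (sum over which currently-grounded one goes next):
  1 to go: {0} 1  {4} 1  {8} 1
  2 to go: {0,4} 2  {0,8} 2  {3,4} 1  {4,8} 2  {7,8} 1
  3 to go: {0,3,4} 3  {0,4,8} 6  {0,7,8} 3  {3,4,8} 3  {4,7,8} 3  {6,7,8} 1
  4 to go: {0,3,4,8} 12  {0,4,7,8} 12  {0,6,7,8} 4  {3,4,7,8} 6  {4,6,7,8} 4  {5,6,7,8} 1
  5 to go: {0,3,4,7,8} 30  {0,4,6,7,8} 20  {0,5,6,7,8} 5  {2,5,6,7,8} 1  {3,4,6,7,8} 10  {4,5,6,7,8} 5
  6 to go: {0,2,5,6,7,8} 6  {0,3,4,6,7,8} 60  {0,4,5,6,7,8} 30  {1,2,5,6,7,8} 1  {2,4,5,6,7,8} 6  {3,4,5,6,7,8} 15
  7 to go: {0,1,2,5,6,7,8} 7  {0,2,4,5,6,7,8} 42  {0,3,4,5,6,7,8} 105  {1,2,4,5,6,7,8} 7  {2,3,4,5,6,7,8} 21
  if 0:b drops first: 28 orders
  if 1:z drops first: 168 orders
  if 3:c drops first: 56 orders
heap linearizations: 252

252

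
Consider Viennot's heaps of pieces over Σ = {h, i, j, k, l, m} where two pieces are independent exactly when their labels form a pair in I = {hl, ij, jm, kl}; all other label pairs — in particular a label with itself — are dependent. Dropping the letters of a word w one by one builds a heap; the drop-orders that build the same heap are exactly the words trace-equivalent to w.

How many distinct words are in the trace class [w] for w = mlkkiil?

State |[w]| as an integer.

0(m) covers ∅
1(l) covers 0:m
2(k) covers 0:m
3(k) covers 2:k
4(i) covers 1:l, 3:k
5(i) covers 4:i
6(l) covers 5:i
floor of heap: 0:m
completions by unplaced set U, small U first (add the entries for U minus each lowest piece of U):
  |U|=1: {6}:1
  |U|=2: {5,6}:1
  |U|=3: {4,5,6}:1
  |U|=4: {1,4,5,6}:1  {3,4,5,6}:1
  |U|=5: {1,3,4,5,6}:2  {2,3,4,5,6}:1
  start at 0(m): 3

3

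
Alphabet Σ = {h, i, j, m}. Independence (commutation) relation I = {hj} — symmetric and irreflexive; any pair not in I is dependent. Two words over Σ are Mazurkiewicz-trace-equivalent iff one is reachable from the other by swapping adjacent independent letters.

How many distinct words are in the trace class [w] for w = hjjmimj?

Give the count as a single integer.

3

#0=h has no predecessor
#1=j has no predecessor
#2=j depends on [1:j]
#3=m depends on [0:h, 2:j]
#4=i depends on [3:m]
#5=m depends on [4:i]
#6=j depends on [5:m]
sources: [0:h, 1:j]
N(rest) = Σ N(rest − s) over sources s of rest; N(one piece) = 1:
  size 1 → [6]=1
  size 2 → [5,6]=1
  size 3 → [4,5,6]=1
  size 4 → [3,4,5,6]=1
  size 5 → [0,3,4,5,6]=1  [2,3,4,5,6]=1
  first=0(h) contributes 1
  first=1(j) contributes 2
|[w]| = 3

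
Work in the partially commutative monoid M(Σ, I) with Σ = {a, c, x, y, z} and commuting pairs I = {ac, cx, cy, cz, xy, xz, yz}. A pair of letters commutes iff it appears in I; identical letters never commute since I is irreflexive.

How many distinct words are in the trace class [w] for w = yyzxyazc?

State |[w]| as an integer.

160

#0=y has no predecessor
#1=y depends on [0:y]
#2=z has no predecessor
#3=x has no predecessor
#4=y depends on [1:y]
#5=a depends on [2:z, 3:x, 4:y]
#6=z depends on [5:a]
#7=c has no predecessor
sources: [0:y, 2:z, 3:x, 7:c]
N(rest) = Σ N(rest − s) over sources s of rest; N(one piece) = 1:
  size 1 → [6]=1  [7]=1
  size 2 → [5,6]=1  [6,7]=2
  size 3 → [2,5,6]=1  [3,5,6]=1  [4,5,6]=1  [5,6,7]=3
  size 4 → [1,4,5,6]=1  [2,3,5,6]=2  [2,4,5,6]=2  [2,5,6,7]=4  [3,4,5,6]=2  [3,5,6,7]=4  [4,5,6,7]=4
  size 5 → [0,1,4,5,6]=1  [1,2,4,5,6]=3  [1,3,4,5,6]=3  [1,4,5,6,7]=5  [2,3,4,5,6]=6  [2,3,5,6,7]=10  [2,4,5,6,7]=10  [3,4,5,6,7]=10
  size 6 → [0,1,2,4,5,6]=4  [0,1,3,4,5,6]=4  [0,1,4,5,6,7]=6  [1,2,3,4,5,6]=12  [1,2,4,5,6,7]=18  [1,3,4,5,6,7]=18  [2,3,4,5,6,7]=36
  first=0(y) contributes 84
  first=2(z) contributes 28
  first=3(x) contributes 28
  first=7(c) contributes 20
|[w]| = 160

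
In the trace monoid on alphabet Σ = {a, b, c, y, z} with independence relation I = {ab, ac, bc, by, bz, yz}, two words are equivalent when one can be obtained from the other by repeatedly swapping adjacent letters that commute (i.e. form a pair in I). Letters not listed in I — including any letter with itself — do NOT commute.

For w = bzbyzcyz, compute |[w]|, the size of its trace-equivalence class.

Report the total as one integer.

piece 0:b — minimal
piece 1:z — minimal
piece 2:b rests on {0:b}
piece 3:y — minimal
piece 4:z rests on {1:z}
piece 5:c rests on {3:y, 4:z}
piece 6:y rests on {5:c}
piece 7:z rests on {5:c}
minimal pieces: {0:b, 1:z, 3:y}
ways to finish when only these pieces remain (= sum over removing one remaining piece with nothing left below it):
  1 left: {2}→1  {6}→1  {7}→1
  2 left: {0,2}→1  {2,6}→2  {2,7}→2  {6,7}→2
  3 left: {0,2,6}→3  {0,2,7}→3  {2,6,7}→6  {5,6,7}→2
  4 left: {0,2,6,7}→12  {2,5,6,7}→8  {3,5,6,7}→2  {4,5,6,7}→2
  5 left: {0,2,5,6,7}→20  {1,4,5,6,7}→2  {2,3,5,6,7}→10  {2,4,5,6,7}→10  {3,4,5,6,7}→4
  6 left: {0,2,3,5,6,7}→30  {0,2,4,5,6,7}→30  {1,2,4,5,6,7}→12  {1,3,4,5,6,7}→6  {2,3,4,5,6,7}→24
  placing 0:b first → 42 extensions
  placing 1:z first → 84 extensions
  placing 3:y first → 42 extensions
total linear extensions = 168

168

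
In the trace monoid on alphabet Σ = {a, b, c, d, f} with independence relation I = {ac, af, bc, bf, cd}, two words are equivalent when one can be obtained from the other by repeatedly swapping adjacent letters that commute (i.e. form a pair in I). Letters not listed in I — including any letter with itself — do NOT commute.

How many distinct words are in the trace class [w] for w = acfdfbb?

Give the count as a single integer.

0(a) covers ∅
1(c) covers ∅
2(f) covers 1:c
3(d) covers 0:a, 2:f
4(f) covers 3:d
5(b) covers 3:d
6(b) covers 5:b
floor of heap: 0:a, 1:c
completions by unplaced set U, small U first (add the entries for U minus each lowest piece of U):
  |U|=1: {4}:1  {6}:1
  |U|=2: {4,6}:2  {5,6}:1
  |U|=3: {4,5,6}:3
  |U|=4: {3,4,5,6}:3
  |U|=5: {0,3,4,5,6}:3  {2,3,4,5,6}:3
  start at 0(a): 3
  start at 1(c): 6
sum over floor = 9

9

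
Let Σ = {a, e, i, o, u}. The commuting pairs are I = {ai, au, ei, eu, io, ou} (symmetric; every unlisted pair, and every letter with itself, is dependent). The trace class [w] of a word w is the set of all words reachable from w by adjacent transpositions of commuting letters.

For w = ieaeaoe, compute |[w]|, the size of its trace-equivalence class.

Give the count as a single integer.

7

#0=i has no predecessor
#1=e has no predecessor
#2=a depends on [1:e]
#3=e depends on [2:a]
#4=a depends on [3:e]
#5=o depends on [4:a]
#6=e depends on [5:o]
sources: [0:i, 1:e]
N(rest) = Σ N(rest − s) over sources s of rest; N(one piece) = 1:
  size 1 → [0]=1  [6]=1
  size 2 → [0,6]=2  [5,6]=1
  size 3 → [0,5,6]=3  [4,5,6]=1
  size 4 → [0,4,5,6]=4  [3,4,5,6]=1
  size 5 → [0,3,4,5,6]=5  [2,3,4,5,6]=1
  first=0(i) contributes 1
  first=1(e) contributes 6
|[w]| = 7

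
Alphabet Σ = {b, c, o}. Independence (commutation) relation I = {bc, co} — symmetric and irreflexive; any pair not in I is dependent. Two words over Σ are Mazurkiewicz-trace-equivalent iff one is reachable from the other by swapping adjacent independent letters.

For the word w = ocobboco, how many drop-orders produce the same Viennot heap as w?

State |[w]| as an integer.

piece 0:o — minimal
piece 1:c — minimal
piece 2:o rests on {0:o}
piece 3:b rests on {2:o}
piece 4:b rests on {3:b}
piece 5:o rests on {4:b}
piece 6:c rests on {1:c}
piece 7:o rests on {5:o}
minimal pieces: {0:o, 1:c}
ways to finish when only these pieces remain (= sum over removing one remaining piece with nothing left below it):
  1 left: {6}→1  {7}→1
  2 left: {1,6}→1  {5,7}→1  {6,7}→2
  3 left: {1,6,7}→3  {4,5,7}→1  {5,6,7}→3
  4 left: {1,5,6,7}→6  {3,4,5,7}→1  {4,5,6,7}→4
  5 left: {1,4,5,6,7}→10  {2,3,4,5,7}→1  {3,4,5,6,7}→5
  6 left: {0,2,3,4,5,7}→1  {1,3,4,5,6,7}→15  {2,3,4,5,6,7}→6
  placing 0:o first → 21 extensions
  placing 1:c first → 7 extensions
total linear extensions = 28

28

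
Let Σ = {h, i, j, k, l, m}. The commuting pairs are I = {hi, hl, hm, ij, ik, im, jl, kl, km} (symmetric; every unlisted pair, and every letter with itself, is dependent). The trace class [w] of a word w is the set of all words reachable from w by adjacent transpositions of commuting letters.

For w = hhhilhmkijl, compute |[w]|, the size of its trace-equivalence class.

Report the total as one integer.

812

drop 0:h onto floor
drop 1:h onto {0:h}
drop 2:h onto {1:h}
drop 3:i onto floor
drop 4:l onto {3:i}
drop 5:h onto {2:h}
drop 6:m onto {4:l}
drop 7:k onto {5:h}
drop 8:i onto {4:l}
drop 9:j onto {6:m, 7:k}
drop 10:l onto {6:m, 8:i}
ground layer = {0:h, 3:i}
drop-orders for the pieces not yet dropped (sum over which currently-grounded one goes next):
  1 to go: {9} 1  {10} 1
  2 to go: {7,9} 1  {8,10} 1  {9,10} 2
  3 to go: {5,7,9} 1  {6,9,10} 2  {7,9,10} 3  {8,9,10} 3
  4 to go: {2,5,7,9} 1  {5,7,9,10} 4  {6,7,9,10} 5  {6,8,9,10} 5  {7,8,9,10} 6
  5 to go: {1,2,5,7,9} 1  {2,5,7,9,10} 5  {4,6,8,9,10} 5  {5,6,7,9,10} 9  {5,7,8,9,10} 10  {6,7,8,9,10} 16
  6 to go: {0,1,2,5,7,9} 1  {1,2,5,7,9,10} 6  {2,5,6,7,9,10} 14  {2,5,7,8,9,10} 15  {3,4,6,8,9,10} 5  {4,6,7,8,9,10} 21  {5,6,7,8,9,10} 35
  7 to go: {0,1,2,5,7,9,10} 7  {1,2,5,6,7,9,10} 20  {1,2,5,7,8,9,10} 21  {2,5,6,7,8,9,10} 64  {3,4,6,7,8,9,10} 26  {4,5,6,7,8,9,10} 56
  8 to go: {0,1,2,5,6,7,9,10} 27  {0,1,2,5,7,8,9,10} 28  {1,2,5,6,7,8,9,10} 105  {2,4,5,6,7,8,9,10} 120  {3,4,5,6,7,8,9,10} 82
  9 to go: {0,1,2,5,6,7,8,9,10} 160  {1,2,4,5,6,7,8,9,10} 225  {2,3,4,5,6,7,8,9,10} 202
  if 0:h drops first: 427 orders
  if 3:i drops first: 385 orders
heap linearizations: 812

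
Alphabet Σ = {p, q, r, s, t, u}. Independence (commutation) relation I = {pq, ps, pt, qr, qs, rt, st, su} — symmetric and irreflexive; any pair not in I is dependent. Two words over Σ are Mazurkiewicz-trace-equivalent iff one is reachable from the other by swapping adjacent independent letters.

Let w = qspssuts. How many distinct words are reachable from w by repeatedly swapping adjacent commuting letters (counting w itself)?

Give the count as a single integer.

140

piece 0:q — minimal
piece 1:s — minimal
piece 2:p — minimal
piece 3:s rests on {1:s}
piece 4:s rests on {3:s}
piece 5:u rests on {0:q, 2:p}
piece 6:t rests on {5:u}
piece 7:s rests on {4:s}
minimal pieces: {0:q, 1:s, 2:p}
ways to finish when only these pieces remain (= sum over removing one remaining piece with nothing left below it):
  1 left: {6}→1  {7}→1
  2 left: {4,7}→1  {5,6}→1  {6,7}→2
  3 left: {0,5,6}→1  {2,5,6}→1  {3,4,7}→1  {4,6,7}→3  {5,6,7}→3
  4 left: {0,2,5,6}→2  {0,5,6,7}→4  {1,3,4,7}→1  {2,5,6,7}→4  {3,4,6,7}→4  {4,5,6,7}→6
  5 left: {0,2,5,6,7}→10  {0,4,5,6,7}→10  {1,3,4,6,7}→5  {2,4,5,6,7}→10  {3,4,5,6,7}→10
  6 left: {0,2,4,5,6,7}→30  {0,3,4,5,6,7}→20  {1,3,4,5,6,7}→15  {2,3,4,5,6,7}→20
  placing 0:q first → 35 extensions
  placing 1:s first → 70 extensions
  placing 2:p first → 35 extensions
total linear extensions = 140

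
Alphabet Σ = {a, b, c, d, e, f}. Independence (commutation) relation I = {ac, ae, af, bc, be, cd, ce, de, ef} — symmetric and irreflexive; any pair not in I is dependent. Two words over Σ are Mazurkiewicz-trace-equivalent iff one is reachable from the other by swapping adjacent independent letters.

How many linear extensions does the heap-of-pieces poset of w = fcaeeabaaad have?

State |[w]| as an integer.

1155

drop 0:f onto floor
drop 1:c onto {0:f}
drop 2:a onto floor
drop 3:e onto floor
drop 4:e onto {3:e}
drop 5:a onto {2:a}
drop 6:b onto {0:f, 5:a}
drop 7:a onto {6:b}
drop 8:a onto {7:a}
drop 9:a onto {8:a}
drop 10:d onto {9:a}
ground layer = {0:f, 2:a, 3:e}
drop-orders for the pieces not yet dropped (sum over which currently-grounded one goes next):
  1 to go: {1} 1  {4} 1  {10} 1
  2 to go: {1,4} 2  {1,10} 2  {3,4} 1  {4,10} 2  {9,10} 1
  3 to go: {1,3,4} 3  {1,4,10} 6  {1,9,10} 3  {3,4,10} 3  {4,9,10} 3  {8,9,10} 1
  4 to go: {1,3,4,10} 12  {1,4,9,10} 12  {1,8,9,10} 4  {3,4,9,10} 6  {4,8,9,10} 4  {7,8,9,10} 1
  5 to go: {1,3,4,9,10} 30  {1,4,8,9,10} 20  {1,7,8,9,10} 5  {3,4,8,9,10} 10  {4,7,8,9,10} 5  {6,7,8,9,10} 1
  6 to go: {1,3,4,8,9,10} 60  {1,4,7,8,9,10} 30  {1,6,7,8,9,10} 6  {3,4,7,8,9,10} 15  {4,6,7,8,9,10} 6  {5,6,7,8,9,10} 1
  7 to go: {0,1,6,7,8,9,10} 6  {1,3,4,7,8,9,10} 105  {1,4,6,7,8,9,10} 42  {1,5,6,7,8,9,10} 7  {2,5,6,7,8,9,10} 1  {3,4,6,7,8,9,10} 21  {4,5,6,7,8,9,10} 7
  8 to go: {0,1,4,6,7,8,9,10} 48  {0,1,5,6,7,8,9,10} 13  {1,2,5,6,7,8,9,10} 8  {1,3,4,6,7,8,9,10} 168  {1,4,5,6,7,8,9,10} 56  {2,4,5,6,7,8,9,10} 8  {3,4,5,6,7,8,9,10} 28
  9 to go: {0,1,2,5,6,7,8,9,10} 21  {0,1,3,4,6,7,8,9,10} 216  {0,1,4,5,6,7,8,9,10} 117  {1,2,4,5,6,7,8,9,10} 72  {1,3,4,5,6,7,8,9,10} 252  {2,3,4,5,6,7,8,9,10} 36
  if 0:f drops first: 360 orders
  if 2:a drops first: 585 orders
  if 3:e drops first: 210 orders
heap linearizations: 1155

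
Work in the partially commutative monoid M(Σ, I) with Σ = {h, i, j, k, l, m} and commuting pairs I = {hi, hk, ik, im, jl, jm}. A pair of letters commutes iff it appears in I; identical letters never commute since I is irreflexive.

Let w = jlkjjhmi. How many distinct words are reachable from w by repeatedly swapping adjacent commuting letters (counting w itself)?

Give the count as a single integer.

0(j) covers ∅
1(l) covers ∅
2(k) covers 0:j, 1:l
3(j) covers 2:k
4(j) covers 3:j
5(h) covers 4:j
6(m) covers 5:h
7(i) covers 4:j
floor of heap: 0:j, 1:l
completions by unplaced set U, small U first (add the entries for U minus each lowest piece of U):
  |U|=1: {6}:1  {7}:1
  |U|=2: {5,6}:1  {6,7}:2
  |U|=3: {5,6,7}:3
  |U|=4: {4,5,6,7}:3
  |U|=5: {3,4,5,6,7}:3
  |U|=6: {2,3,4,5,6,7}:3
  start at 0(j): 3
  start at 1(l): 3
sum over floor = 6

6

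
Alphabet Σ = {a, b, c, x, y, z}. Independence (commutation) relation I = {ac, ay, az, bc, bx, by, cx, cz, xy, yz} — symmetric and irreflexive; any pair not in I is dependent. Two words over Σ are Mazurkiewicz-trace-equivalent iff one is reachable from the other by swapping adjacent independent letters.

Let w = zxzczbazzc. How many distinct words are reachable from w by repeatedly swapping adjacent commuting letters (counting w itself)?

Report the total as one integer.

0(z) covers ∅
1(x) covers 0:z
2(z) covers 1:x
3(c) covers ∅
4(z) covers 2:z
5(b) covers 4:z
6(a) covers 5:b
7(z) covers 5:b
8(z) covers 7:z
9(c) covers 3:c
floor of heap: 0:z, 3:c
completions by unplaced set U, small U first (add the entries for U minus each lowest piece of U):
  |U|=1: {6}:1  {8}:1  {9}:1
  |U|=2: {3,9}:1  {6,8}:2  {6,9}:2  {7,8}:1  {8,9}:2
  |U|=3: {3,6,9}:3  {3,8,9}:3  {6,7,8}:3  {6,8,9}:6  {7,8,9}:3
  |U|=4: {3,6,8,9}:12  {3,7,8,9}:6  {5,6,7,8}:3  {6,7,8,9}:12
  |U|=5: {3,6,7,8,9}:30  {4,5,6,7,8}:3  {5,6,7,8,9}:15
  |U|=6: {2,4,5,6,7,8}:3  {3,5,6,7,8,9}:45  {4,5,6,7,8,9}:18
  |U|=7: {1,2,4,5,6,7,8}:3  {2,4,5,6,7,8,9}:21  {3,4,5,6,7,8,9}:63
  |U|=8: {0,1,2,4,5,6,7,8}:3  {1,2,4,5,6,7,8,9}:24  {2,3,4,5,6,7,8,9}:84
  start at 0(z): 108
  start at 3(c): 27
sum over floor = 135

135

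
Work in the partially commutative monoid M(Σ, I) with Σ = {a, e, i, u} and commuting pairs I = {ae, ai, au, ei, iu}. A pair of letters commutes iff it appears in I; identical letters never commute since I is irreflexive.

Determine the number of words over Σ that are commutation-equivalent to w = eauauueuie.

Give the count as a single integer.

piece 0:e — minimal
piece 1:a — minimal
piece 2:u rests on {0:e}
piece 3:a rests on {1:a}
piece 4:u rests on {2:u}
piece 5:u rests on {4:u}
piece 6:e rests on {5:u}
piece 7:u rests on {6:e}
piece 8:i — minimal
piece 9:e rests on {7:u}
minimal pieces: {0:e, 1:a, 8:i}
ways to finish when only these pieces remain (= sum over removing one remaining piece with nothing left below it):
  1 left: {3}→1  {8}→1  {9}→1
  2 left: {1,3}→1  {3,8}→2  {3,9}→2  {7,9}→1  {8,9}→2
  3 left: {1,3,8}→3  {1,3,9}→3  {3,7,9}→3  {3,8,9}→6  {6,7,9}→1  {7,8,9}→3
  4 left: {1,3,7,9}→6  {1,3,8,9}→12  {3,6,7,9}→4  {3,7,8,9}→12  {5,6,7,9}→1  {6,7,8,9}→4
  5 left: {1,3,6,7,9}→10  {1,3,7,8,9}→30  {3,5,6,7,9}→5  {3,6,7,8,9}→20  {4,5,6,7,9}→1  {5,6,7,8,9}→5
  6 left: {1,3,5,6,7,9}→15  {1,3,6,7,8,9}→60  {2,4,5,6,7,9}→1  {3,4,5,6,7,9}→6  {3,5,6,7,8,9}→30  {4,5,6,7,8,9}→6
  7 left: {0,2,4,5,6,7,9}→1  {1,3,4,5,6,7,9}→21  {1,3,5,6,7,8,9}→105  {2,3,4,5,6,7,9}→7  {2,4,5,6,7,8,9}→7  {3,4,5,6,7,8,9}→42
  8 left: {0,2,3,4,5,6,7,9}→8  {0,2,4,5,6,7,8,9}→8  {1,2,3,4,5,6,7,9}→28  {1,3,4,5,6,7,8,9}→168  {2,3,4,5,6,7,8,9}→56
  placing 0:e first → 252 extensions
  placing 1:a first → 72 extensions
  placing 8:i first → 36 extensions
total linear extensions = 360

360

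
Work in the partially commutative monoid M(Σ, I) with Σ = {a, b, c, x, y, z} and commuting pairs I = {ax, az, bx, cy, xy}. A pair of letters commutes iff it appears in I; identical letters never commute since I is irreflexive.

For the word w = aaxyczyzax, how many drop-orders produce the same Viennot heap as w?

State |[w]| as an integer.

21

drop 0:a onto floor
drop 1:a onto {0:a}
drop 2:x onto floor
drop 3:y onto {1:a}
drop 4:c onto {1:a, 2:x}
drop 5:z onto {3:y, 4:c}
drop 6:y onto {5:z}
drop 7:z onto {6:y}
drop 8:a onto {6:y}
drop 9:x onto {7:z}
ground layer = {0:a, 2:x}
drop-orders for the pieces not yet dropped (sum over which currently-grounded one goes next):
  1 to go: {8} 1  {9} 1
  2 to go: {7,9} 1  {8,9} 2
  3 to go: {7,8,9} 3
  4 to go: {6,7,8,9} 3
  5 to go: {5,6,7,8,9} 3
  6 to go: {3,5,6,7,8,9} 3  {4,5,6,7,8,9} 3
  7 to go: {2,4,5,6,7,8,9} 3  {3,4,5,6,7,8,9} 6
  8 to go: {1,3,4,5,6,7,8,9} 6  {2,3,4,5,6,7,8,9} 9
  if 0:a drops first: 15 orders
  if 2:x drops first: 6 orders
heap linearizations: 21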